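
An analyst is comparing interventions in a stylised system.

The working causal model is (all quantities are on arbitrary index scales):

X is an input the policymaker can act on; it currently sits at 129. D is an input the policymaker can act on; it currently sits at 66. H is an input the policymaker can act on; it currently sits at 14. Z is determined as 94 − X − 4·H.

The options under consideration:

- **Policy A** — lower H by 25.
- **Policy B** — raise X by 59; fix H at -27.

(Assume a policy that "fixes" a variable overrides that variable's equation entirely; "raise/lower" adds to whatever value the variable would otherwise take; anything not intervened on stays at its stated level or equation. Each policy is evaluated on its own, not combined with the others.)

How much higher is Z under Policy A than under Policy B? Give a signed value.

Policy A (H − 25):
  X = 129
  H = 14 − 25 = -11
  Z = 94 − 129 − 4·(-11) = 9
Policy B (X + 59, H := -27):
  X = 129 + 59 = 188
  H = -27
  Z = 94 − 188 − 4·(-27) = 14
Z: 9 − 14 = -5

-5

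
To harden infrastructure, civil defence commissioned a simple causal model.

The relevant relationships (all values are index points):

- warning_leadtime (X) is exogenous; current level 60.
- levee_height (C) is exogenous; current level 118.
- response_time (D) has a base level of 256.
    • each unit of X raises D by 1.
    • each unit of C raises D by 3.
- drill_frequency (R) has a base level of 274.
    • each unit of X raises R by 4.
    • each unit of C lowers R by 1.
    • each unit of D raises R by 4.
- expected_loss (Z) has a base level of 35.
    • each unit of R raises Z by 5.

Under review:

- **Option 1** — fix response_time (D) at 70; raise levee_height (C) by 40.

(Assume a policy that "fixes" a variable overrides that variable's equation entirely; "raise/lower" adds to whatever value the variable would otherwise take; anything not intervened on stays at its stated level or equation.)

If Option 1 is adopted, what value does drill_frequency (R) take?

636

Option 1 (D := 70, C + 40):
  X = 60
  C = 118 + 40 = 158
  D = 70
  R = 274 + 4·60 − 158 + 4·70 = 636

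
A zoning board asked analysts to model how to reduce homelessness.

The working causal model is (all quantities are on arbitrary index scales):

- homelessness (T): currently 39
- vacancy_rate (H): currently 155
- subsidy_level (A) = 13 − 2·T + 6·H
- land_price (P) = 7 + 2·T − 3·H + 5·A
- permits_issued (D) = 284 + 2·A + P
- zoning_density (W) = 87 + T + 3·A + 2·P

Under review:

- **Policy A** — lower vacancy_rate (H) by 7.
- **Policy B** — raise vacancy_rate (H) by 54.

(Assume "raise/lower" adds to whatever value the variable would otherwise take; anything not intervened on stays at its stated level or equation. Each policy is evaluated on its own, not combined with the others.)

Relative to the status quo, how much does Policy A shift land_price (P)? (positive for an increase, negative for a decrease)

-189

Baseline:
  T = 39
  H = 155
  A = 13 − 2·39 + 6·155 = 865
  P = 7 + 2·39 − 3·155 + 5·865 = 3945
Policy A (H − 7):
  T = 39
  H = 155 − 7 = 148
  A = 13 − 2·39 + 6·148 = 823
  P = 7 + 2·39 − 3·148 + 5·823 = 3756
Change in P: 3756 − 3945 = -189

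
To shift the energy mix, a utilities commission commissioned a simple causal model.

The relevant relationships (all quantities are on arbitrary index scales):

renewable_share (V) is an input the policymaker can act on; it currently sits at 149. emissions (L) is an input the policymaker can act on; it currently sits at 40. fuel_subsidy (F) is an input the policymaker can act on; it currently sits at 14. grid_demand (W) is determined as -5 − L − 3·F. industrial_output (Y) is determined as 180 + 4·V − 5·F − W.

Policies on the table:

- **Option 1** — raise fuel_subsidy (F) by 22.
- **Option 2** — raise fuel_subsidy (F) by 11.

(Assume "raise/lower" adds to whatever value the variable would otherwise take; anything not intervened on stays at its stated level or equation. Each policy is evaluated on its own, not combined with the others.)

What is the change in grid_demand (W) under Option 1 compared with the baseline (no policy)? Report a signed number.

Baseline:
  L = 40
  F = 14
  W = -5 − 40 − 3·14 = -87
Option 1 (F + 22):
  L = 40
  F = 14 + 22 = 36
  W = -5 − 40 − 3·36 = -153
Change in W: -153 − (-87) = -66

-66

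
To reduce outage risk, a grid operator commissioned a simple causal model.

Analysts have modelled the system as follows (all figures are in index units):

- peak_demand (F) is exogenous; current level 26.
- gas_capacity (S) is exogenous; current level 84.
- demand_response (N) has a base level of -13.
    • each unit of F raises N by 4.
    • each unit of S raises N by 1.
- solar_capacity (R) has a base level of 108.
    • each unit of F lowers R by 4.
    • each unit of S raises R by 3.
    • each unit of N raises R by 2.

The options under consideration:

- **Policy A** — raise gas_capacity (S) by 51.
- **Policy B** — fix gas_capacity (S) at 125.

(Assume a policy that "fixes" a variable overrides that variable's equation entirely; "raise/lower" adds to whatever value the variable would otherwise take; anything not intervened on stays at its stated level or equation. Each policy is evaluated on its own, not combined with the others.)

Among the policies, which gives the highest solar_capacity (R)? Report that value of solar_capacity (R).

861

Policy A (S + 51):
  F = 26
  S = 84 + 51 = 135
  N = -13 + 4·26 + 135 = 226
  R = 108 − 4·26 + 3·135 + 2·226 = 861
Policy B (S := 125):
  F = 26
  S = 125
  N = -13 + 4·26 + 125 = 216
  R = 108 − 4·26 + 3·125 + 2·216 = 811
Comparing — Policy A: R=861, Policy B: R=811. Highest is 861 (Policy A).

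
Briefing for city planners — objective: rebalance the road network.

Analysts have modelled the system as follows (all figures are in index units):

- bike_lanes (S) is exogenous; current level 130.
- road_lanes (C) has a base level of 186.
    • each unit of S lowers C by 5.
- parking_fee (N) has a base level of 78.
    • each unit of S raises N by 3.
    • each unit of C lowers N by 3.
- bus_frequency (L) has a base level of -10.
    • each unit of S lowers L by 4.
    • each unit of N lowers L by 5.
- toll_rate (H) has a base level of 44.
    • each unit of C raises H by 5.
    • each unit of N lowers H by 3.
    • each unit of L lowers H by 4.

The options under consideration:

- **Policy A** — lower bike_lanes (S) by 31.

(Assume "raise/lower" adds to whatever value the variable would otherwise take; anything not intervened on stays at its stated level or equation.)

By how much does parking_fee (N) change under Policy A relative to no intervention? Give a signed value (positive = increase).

Baseline:
  S = 130
  C = 186 − 5·130 = -464
  N = 78 + 3·130 − 3·(-464) = 1860
Policy A (S − 31):
  S = 130 − 31 = 99
  C = 186 − 5·99 = -309
  N = 78 + 3·99 − 3·(-309) = 1302
Change in N: 1302 − 1860 = -558

-558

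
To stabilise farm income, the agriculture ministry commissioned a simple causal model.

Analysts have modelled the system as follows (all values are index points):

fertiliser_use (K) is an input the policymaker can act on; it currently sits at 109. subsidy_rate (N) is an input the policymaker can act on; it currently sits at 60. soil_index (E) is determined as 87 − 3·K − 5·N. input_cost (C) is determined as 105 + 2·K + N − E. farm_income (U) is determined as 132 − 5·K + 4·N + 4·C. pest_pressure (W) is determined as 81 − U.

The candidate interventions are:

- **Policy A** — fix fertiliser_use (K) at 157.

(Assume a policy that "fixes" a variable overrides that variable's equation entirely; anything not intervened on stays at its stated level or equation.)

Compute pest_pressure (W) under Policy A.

-4158

Policy A (K := 157):
  K = 157
  N = 60
  E = 87 − 3·157 − 5·60 = -684
  C = 105 + 2·157 + 60 − (-684) = 1163
  U = 132 − 5·157 + 4·60 + 4·1163 = 4239
  W = 81 − 4239 = -4158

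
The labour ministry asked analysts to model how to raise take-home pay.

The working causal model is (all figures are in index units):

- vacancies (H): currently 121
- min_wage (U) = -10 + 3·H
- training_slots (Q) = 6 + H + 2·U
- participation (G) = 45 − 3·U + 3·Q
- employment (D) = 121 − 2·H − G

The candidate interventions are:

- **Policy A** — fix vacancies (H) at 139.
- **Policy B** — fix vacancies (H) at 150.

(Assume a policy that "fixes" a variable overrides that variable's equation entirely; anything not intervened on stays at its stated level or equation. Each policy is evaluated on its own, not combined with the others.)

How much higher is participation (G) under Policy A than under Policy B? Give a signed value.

-132

Policy A (H := 139):
  H = 139
  U = -10 + 3·139 = 407
  Q = 6 + 139 + 2·407 = 959
  G = 45 − 3·407 + 3·959 = 1701
Policy B (H := 150):
  H = 150
  U = -10 + 3·150 = 440
  Q = 6 + 150 + 2·440 = 1036
  G = 45 − 3·440 + 3·1036 = 1833
G: 1701 − 1833 = -132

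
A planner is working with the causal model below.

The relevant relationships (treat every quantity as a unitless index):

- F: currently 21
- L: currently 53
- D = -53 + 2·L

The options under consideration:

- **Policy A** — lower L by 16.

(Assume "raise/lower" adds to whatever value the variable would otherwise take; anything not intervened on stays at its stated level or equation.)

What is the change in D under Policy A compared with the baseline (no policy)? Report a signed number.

Baseline:
  L = 53
  D = -53 + 2·53 = 53
Policy A (L − 16):
  L = 53 − 16 = 37
  D = -53 + 2·37 = 21
Change in D: 21 − 53 = -32

-32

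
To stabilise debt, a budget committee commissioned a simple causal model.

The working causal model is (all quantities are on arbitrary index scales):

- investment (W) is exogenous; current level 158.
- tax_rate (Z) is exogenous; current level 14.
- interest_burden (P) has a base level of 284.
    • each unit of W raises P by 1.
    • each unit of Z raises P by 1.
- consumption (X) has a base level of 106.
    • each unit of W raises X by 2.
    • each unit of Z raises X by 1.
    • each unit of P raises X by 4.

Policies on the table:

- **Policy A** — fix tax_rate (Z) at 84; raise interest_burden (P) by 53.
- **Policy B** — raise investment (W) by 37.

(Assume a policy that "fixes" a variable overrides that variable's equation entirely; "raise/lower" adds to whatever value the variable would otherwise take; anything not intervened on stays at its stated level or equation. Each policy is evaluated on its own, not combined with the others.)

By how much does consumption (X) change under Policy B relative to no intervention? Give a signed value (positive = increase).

Baseline:
  W = 158
  Z = 14
  P = 284 + 158 + 14 = 456
  X = 106 + 2·158 + 14 + 4·456 = 2260
Policy B (W + 37):
  W = 158 + 37 = 195
  Z = 14
  P = 284 + 195 + 14 = 493
  X = 106 + 2·195 + 14 + 4·493 = 2482
Change in X: 2482 − 2260 = 222

222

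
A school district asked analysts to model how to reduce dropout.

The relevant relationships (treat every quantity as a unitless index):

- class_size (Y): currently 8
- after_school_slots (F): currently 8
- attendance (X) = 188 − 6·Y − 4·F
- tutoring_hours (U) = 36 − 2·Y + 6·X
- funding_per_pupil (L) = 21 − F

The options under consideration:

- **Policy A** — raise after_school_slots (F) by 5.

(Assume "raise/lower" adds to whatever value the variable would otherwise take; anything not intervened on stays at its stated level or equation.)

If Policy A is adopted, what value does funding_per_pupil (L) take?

8

Policy A (F + 5):
  F = 8 + 5 = 13
  L = 21 − 13 = 8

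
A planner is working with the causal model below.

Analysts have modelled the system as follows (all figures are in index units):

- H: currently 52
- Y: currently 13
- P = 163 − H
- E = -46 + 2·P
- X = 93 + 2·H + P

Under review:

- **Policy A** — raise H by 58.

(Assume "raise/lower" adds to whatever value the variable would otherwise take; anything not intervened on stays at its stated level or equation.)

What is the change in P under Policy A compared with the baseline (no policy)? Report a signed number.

-58

Baseline:
  H = 52
  P = 163 − 52 = 111
Policy A (H + 58):
  H = 52 + 58 = 110
  P = 163 − 110 = 53
Change in P: 53 − 111 = -58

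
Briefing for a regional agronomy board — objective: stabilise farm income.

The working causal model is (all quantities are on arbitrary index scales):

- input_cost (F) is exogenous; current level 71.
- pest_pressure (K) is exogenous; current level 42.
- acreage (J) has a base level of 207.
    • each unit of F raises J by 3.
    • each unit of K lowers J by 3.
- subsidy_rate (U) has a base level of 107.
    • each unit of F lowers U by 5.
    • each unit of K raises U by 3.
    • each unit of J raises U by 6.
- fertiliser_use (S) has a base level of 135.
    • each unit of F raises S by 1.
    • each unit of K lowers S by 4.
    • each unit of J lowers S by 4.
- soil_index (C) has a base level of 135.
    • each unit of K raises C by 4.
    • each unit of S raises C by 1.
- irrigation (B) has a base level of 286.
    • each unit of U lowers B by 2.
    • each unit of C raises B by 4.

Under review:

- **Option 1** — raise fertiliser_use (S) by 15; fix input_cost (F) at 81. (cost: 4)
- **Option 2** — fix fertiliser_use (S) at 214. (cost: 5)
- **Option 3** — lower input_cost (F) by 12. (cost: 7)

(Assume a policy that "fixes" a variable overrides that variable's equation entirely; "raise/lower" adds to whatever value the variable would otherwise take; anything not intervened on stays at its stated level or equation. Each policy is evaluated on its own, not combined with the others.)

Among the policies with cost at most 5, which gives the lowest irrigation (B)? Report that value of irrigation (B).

-6978

Option 1 (S + 15, F := 81):
  F = 81
  K = 42
  J = 207 + 3·81 − 3·42 = 324
  U = 107 − 5·81 + 3·42 + 6·324 = 1772
  S = 135 + 81 − 4·42 − 4·324 (+15 from intervention) = -1233
  C = 135 + 4·42 + (-1233) = -930
  B = 286 − 2·1772 + 4·(-930) = -6978
Option 2 (S := 214):
  F = 71
  K = 42
  J = 207 + 3·71 − 3·42 = 294
  U = 107 − 5·71 + 3·42 + 6·294 = 1642
  S = 214
  C = 135 + 4·42 + 214 = 517
  B = 286 − 2·1642 + 4·517 = -930
Comparing — Option 1: B=-6978, Option 2: B=-930. Lowest is -6978 (Option 1).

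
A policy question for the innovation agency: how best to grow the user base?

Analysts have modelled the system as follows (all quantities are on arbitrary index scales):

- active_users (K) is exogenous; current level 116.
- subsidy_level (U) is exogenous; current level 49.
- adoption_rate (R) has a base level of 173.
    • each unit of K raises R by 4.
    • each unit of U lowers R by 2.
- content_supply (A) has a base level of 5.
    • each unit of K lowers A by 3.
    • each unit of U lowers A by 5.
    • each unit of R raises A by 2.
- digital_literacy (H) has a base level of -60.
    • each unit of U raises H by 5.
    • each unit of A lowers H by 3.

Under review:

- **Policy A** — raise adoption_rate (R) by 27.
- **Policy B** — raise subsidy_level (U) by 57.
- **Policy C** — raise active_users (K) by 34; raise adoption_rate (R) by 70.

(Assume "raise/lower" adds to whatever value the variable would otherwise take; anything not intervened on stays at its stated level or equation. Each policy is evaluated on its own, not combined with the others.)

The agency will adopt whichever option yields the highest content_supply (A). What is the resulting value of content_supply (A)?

800

Policy A (R + 27):
  K = 116
  U = 49
  R = 173 + 4·116 − 2·49 (+27 from intervention) = 566
  A = 5 − 3·116 − 5·49 + 2·566 = 544
Policy B (U + 57):
  K = 116
  U = 49 + 57 = 106
  R = 173 + 4·116 − 2·106 = 425
  A = 5 − 3·116 − 5·106 + 2·425 = -23
Policy C (K + 34, R + 70):
  K = 116 + 34 = 150
  U = 49
  R = 173 + 4·150 − 2·49 (+70 from intervention) = 745
  A = 5 − 3·150 − 5·49 + 2·745 = 800
Comparing — Policy A: A=544, Policy B: A=-23, Policy C: A=800. Highest is 800 (Policy C).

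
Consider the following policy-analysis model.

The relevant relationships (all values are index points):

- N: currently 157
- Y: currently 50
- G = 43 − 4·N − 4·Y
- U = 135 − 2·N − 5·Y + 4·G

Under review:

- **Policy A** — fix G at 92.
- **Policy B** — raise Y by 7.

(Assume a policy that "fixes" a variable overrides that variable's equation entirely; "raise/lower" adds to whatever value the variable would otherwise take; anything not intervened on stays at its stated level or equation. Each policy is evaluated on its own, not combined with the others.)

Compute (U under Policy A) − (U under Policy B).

3655

Policy A (G := 92):
  N = 157
  Y = 50
  G = 92
  U = 135 − 2·157 − 5·50 + 4·92 = -61
Policy B (Y + 7):
  N = 157
  Y = 50 + 7 = 57
  G = 43 − 4·157 − 4·57 = -813
  U = 135 − 2·157 − 5·57 + 4·(-813) = -3716
U: -61 − (-3716) = 3655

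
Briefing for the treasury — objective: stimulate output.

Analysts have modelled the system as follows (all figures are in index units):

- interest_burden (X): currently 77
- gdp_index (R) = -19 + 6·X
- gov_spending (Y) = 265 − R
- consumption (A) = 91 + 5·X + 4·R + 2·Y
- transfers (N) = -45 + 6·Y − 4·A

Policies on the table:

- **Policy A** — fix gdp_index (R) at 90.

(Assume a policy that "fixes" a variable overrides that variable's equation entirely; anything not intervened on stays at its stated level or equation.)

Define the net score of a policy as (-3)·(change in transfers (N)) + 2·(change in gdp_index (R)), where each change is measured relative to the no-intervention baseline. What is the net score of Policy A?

-15532

Baseline:
  X = 77
  R = -19 + 6·77 = 443
  Y = 265 − 443 = -178
  A = 91 + 5·77 + 4·443 + 2·(-178) = 1892
  N = -45 + 6·(-178) − 4·1892 = -8681
Policy A (R := 90):
  X = 77
  R = 90
  Y = 265 − 90 = 175
  A = 91 + 5·77 + 4·90 + 2·175 = 1186
  N = -45 + 6·175 − 4·1186 = -3739
ΔN = -3739 − (-8681) = 4942; ΔR = 90 − 443 = -353
Score = (-3)·4942 + 2·(-353) = -15532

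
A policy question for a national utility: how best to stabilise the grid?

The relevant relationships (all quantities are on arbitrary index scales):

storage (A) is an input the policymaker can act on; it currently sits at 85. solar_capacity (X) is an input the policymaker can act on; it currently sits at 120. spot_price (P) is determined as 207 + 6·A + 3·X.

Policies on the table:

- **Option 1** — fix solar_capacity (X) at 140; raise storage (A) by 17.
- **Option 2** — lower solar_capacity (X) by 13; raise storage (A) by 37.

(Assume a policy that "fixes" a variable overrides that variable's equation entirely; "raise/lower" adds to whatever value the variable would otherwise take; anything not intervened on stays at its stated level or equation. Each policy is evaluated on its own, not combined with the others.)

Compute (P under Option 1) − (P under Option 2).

-21

Option 1 (X := 140, A + 17):
  A = 85 + 17 = 102
  X = 140
  P = 207 + 6·102 + 3·140 = 1239
Option 2 (X − 13, A + 37):
  A = 85 + 37 = 122
  X = 120 − 13 = 107
  P = 207 + 6·122 + 3·107 = 1260
P: 1239 − 1260 = -21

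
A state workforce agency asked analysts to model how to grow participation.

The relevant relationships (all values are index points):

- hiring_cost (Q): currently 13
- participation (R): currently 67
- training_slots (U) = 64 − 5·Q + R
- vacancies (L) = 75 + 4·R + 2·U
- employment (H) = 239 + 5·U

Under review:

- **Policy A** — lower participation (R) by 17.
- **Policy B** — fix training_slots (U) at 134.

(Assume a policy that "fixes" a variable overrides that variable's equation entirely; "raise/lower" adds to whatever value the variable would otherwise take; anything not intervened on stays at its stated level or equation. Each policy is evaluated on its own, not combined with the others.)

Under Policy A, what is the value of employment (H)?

484

Policy A (R − 17):
  Q = 13
  R = 67 − 17 = 50
  U = 64 − 5·13 + 50 = 49
  H = 239 + 5·49 = 484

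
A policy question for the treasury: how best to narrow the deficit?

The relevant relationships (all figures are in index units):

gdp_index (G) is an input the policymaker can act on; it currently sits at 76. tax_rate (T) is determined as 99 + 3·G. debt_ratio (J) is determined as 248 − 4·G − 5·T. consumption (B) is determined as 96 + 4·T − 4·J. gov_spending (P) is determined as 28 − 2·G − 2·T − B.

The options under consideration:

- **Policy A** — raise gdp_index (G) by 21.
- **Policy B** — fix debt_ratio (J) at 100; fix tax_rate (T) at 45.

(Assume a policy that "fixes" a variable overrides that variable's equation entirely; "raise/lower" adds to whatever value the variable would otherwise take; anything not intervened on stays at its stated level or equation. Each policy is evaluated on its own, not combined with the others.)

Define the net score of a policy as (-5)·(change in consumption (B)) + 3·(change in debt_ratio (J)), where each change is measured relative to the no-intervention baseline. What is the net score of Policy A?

-10437

Baseline:
  G = 76
  T = 99 + 3·76 = 327
  J = 248 − 4·76 − 5·327 = -1691
  B = 96 + 4·327 − 4·(-1691) = 8168
Policy A (G + 21):
  G = 76 + 21 = 97
  T = 99 + 3·97 = 390
  J = 248 − 4·97 − 5·390 = -2090
  B = 96 + 4·390 − 4·(-2090) = 10016
ΔB = 10016 − 8168 = 1848; ΔJ = -2090 − (-1691) = -399
Score = (-5)·1848 + 3·(-399) = -10437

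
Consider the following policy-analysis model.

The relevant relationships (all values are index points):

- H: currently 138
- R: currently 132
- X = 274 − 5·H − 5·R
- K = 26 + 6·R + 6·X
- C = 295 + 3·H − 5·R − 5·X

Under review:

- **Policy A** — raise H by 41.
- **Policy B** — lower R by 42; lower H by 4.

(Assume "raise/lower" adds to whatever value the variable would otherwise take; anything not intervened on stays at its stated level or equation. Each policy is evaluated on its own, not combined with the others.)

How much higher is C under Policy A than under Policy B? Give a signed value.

2100

Policy A (H + 41):
  H = 138 + 41 = 179
  R = 132
  X = 274 − 5·179 − 5·132 = -1281
  C = 295 + 3·179 − 5·132 − 5·(-1281) = 6577
Policy B (R − 42, H − 4):
  H = 138 − 4 = 134
  R = 132 − 42 = 90
  X = 274 − 5·134 − 5·90 = -846
  C = 295 + 3·134 − 5·90 − 5·(-846) = 4477
C: 6577 − 4477 = 2100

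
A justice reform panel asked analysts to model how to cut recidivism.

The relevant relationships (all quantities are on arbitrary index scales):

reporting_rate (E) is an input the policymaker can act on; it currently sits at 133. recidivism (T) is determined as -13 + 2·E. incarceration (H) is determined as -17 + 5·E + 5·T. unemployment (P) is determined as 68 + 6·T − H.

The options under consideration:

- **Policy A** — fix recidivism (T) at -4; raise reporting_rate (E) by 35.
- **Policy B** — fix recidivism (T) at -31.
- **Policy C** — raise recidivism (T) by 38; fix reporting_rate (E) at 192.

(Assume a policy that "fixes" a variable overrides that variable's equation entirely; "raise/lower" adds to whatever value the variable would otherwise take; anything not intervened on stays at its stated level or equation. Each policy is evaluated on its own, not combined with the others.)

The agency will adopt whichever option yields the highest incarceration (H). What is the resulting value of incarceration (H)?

Policy A (T := -4, E + 35):
  E = 133 + 35 = 168
  T = -4
  H = -17 + 5·168 + 5·(-4) = 803
Policy B (T := -31):
  E = 133
  T = -31
  H = -17 + 5·133 + 5·(-31) = 493
Policy C (T + 38, E := 192):
  E = 192
  T = -13 + 2·192 (+38 from intervention) = 409
  H = -17 + 5·192 + 5·409 = 2988
Comparing — Policy A: H=803, Policy B: H=493, Policy C: H=2988. Highest is 2988 (Policy C).

2988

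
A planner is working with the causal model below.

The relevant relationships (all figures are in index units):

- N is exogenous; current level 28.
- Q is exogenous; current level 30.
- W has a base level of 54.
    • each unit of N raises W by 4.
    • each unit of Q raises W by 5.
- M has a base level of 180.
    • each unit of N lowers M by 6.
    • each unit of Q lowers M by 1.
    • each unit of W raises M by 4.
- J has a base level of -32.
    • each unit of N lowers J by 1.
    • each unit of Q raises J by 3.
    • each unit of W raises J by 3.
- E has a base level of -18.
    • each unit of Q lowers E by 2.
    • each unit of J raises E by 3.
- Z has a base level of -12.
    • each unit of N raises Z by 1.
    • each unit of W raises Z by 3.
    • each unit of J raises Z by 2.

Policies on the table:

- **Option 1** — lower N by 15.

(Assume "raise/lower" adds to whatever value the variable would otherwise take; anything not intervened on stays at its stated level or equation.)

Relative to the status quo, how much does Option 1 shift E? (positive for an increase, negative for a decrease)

Baseline:
  N = 28
  Q = 30
  W = 54 + 4·28 + 5·30 = 316
  J = -32 − 28 + 3·30 + 3·316 = 978
  E = -18 − 2·30 + 3·978 = 2856
Option 1 (N − 15):
  N = 28 − 15 = 13
  Q = 30
  W = 54 + 4·13 + 5·30 = 256
  J = -32 − 13 + 3·30 + 3·256 = 813
  E = -18 − 2·30 + 3·813 = 2361
Change in E: 2361 − 2856 = -495

-495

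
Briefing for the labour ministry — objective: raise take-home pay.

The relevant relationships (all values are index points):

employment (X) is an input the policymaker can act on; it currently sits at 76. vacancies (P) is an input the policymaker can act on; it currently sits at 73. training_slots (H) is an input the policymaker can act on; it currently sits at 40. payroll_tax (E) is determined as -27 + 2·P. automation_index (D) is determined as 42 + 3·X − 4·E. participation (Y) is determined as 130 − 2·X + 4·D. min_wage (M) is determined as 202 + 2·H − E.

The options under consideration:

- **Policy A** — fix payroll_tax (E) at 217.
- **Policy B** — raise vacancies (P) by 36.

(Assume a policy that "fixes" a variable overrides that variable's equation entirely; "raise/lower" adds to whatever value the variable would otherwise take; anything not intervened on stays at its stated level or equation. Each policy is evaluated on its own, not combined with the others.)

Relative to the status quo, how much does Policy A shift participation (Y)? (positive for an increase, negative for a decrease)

Baseline:
  X = 76
  P = 73
  E = -27 + 2·73 = 119
  D = 42 + 3·76 − 4·119 = -206
  Y = 130 − 2·76 + 4·(-206) = -846
Policy A (E := 217):
  X = 76
  P = 73
  E = 217
  D = 42 + 3·76 − 4·217 = -598
  Y = 130 − 2·76 + 4·(-598) = -2414
Change in Y: -2414 − (-846) = -1568

-1568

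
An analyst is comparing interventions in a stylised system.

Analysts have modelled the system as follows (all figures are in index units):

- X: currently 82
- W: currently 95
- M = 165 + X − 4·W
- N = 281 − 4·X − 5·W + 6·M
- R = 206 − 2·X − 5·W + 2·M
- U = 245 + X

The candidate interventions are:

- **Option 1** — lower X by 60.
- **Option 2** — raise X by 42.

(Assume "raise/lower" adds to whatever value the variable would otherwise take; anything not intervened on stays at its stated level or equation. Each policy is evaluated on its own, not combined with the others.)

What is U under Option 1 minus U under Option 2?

-102

Option 1 (X − 60):
  X = 82 − 60 = 22
  U = 245 + 22 = 267
Option 2 (X + 42):
  X = 82 + 42 = 124
  U = 245 + 124 = 369
U: 267 − 369 = -102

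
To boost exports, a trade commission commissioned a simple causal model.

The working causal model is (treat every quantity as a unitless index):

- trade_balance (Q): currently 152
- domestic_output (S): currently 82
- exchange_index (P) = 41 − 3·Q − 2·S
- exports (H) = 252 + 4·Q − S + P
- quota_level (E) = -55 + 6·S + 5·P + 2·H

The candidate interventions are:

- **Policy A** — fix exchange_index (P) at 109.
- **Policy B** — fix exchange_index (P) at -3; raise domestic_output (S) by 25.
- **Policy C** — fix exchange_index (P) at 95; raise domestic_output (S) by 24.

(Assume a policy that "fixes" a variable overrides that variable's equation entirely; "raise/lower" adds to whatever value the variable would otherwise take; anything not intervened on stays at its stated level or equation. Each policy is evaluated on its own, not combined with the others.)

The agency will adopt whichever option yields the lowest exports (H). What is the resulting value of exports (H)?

Policy A (P := 109):
  Q = 152
  S = 82
  P = 109
  H = 252 + 4·152 − 82 + 109 = 887
Policy B (P := -3, S + 25):
  Q = 152
  S = 82 + 25 = 107
  P = -3
  H = 252 + 4·152 − 107 + (-3) = 750
Policy C (P := 95, S + 24):
  Q = 152
  S = 82 + 24 = 106
  P = 95
  H = 252 + 4·152 − 106 + 95 = 849
Comparing — Policy A: H=887, Policy B: H=750, Policy C: H=849. Lowest is 750 (Policy B).

750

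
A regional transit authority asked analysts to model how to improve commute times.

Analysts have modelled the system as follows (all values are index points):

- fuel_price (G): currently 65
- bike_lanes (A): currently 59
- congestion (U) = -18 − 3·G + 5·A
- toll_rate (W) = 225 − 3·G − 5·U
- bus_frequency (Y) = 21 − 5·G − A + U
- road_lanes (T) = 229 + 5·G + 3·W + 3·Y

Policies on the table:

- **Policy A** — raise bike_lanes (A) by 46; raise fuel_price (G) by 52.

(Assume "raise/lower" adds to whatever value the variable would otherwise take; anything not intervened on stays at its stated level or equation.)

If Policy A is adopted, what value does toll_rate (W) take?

Policy A (A + 46, G + 52):
  G = 65 + 52 = 117
  A = 59 + 46 = 105
  U = -18 − 3·117 + 5·105 = 156
  W = 225 − 3·117 − 5·156 = -906

-906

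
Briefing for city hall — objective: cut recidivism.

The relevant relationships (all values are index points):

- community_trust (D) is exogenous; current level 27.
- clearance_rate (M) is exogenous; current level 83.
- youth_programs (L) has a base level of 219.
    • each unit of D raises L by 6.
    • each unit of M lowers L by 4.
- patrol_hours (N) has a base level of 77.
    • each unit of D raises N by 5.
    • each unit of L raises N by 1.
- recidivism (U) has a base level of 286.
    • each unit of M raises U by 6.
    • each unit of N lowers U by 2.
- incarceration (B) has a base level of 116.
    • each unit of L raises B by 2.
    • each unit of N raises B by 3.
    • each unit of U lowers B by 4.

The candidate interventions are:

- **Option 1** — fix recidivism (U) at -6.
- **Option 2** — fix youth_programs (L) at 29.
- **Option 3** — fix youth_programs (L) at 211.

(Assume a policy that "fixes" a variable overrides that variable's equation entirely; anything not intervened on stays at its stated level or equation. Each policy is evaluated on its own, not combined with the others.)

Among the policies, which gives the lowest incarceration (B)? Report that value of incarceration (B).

-311

Option 1 (U := -6):
  D = 27
  M = 83
  L = 219 + 6·27 − 4·83 = 49
  N = 77 + 5·27 + 49 = 261
  U = -6
  B = 116 + 2·49 + 3·261 − 4·(-6) = 1021
Option 2 (L := 29):
  D = 27
  M = 83
  L = 29
  N = 77 + 5·27 + 29 = 241
  U = 286 + 6·83 − 2·241 = 302
  B = 116 + 2·29 + 3·241 − 4·302 = -311
Option 3 (L := 211):
  D = 27
  M = 83
  L = 211
  N = 77 + 5·27 + 211 = 423
  U = 286 + 6·83 − 2·423 = -62
  B = 116 + 2·211 + 3·423 − 4·(-62) = 2055
Comparing — Option 1: B=1021, Option 2: B=-311, Option 3: B=2055. Lowest is -311 (Option 2).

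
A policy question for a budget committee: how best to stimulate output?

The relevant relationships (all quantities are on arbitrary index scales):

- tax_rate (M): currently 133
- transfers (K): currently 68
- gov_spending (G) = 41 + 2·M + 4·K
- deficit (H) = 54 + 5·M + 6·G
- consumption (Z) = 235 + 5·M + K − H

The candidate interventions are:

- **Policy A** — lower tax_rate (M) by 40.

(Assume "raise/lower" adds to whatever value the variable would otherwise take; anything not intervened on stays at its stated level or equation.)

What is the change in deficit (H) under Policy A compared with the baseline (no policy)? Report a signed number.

-680

Baseline:
  M = 133
  K = 68
  G = 41 + 2·133 + 4·68 = 579
  H = 54 + 5·133 + 6·579 = 4193
Policy A (M − 40):
  M = 133 − 40 = 93
  K = 68
  G = 41 + 2·93 + 4·68 = 499
  H = 54 + 5·93 + 6·499 = 3513
Change in H: 3513 − 4193 = -680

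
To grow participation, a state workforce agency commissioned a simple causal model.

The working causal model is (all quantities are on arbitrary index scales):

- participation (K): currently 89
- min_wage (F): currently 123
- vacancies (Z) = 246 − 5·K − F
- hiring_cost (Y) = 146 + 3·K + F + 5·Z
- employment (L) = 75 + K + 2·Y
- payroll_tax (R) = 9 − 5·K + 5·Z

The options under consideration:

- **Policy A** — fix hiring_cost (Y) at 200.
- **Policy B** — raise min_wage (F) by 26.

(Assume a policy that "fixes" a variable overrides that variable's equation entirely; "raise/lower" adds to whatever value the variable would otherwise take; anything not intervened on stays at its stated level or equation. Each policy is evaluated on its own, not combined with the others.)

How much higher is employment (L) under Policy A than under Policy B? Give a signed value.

2756

Policy A (Y := 200):
  K = 89
  F = 123
  Z = 246 − 5·89 − 123 = -322
  Y = 200
  L = 75 + 89 + 2·200 = 564
Policy B (F + 26):
  K = 89
  F = 123 + 26 = 149
  Z = 246 − 5·89 − 149 = -348
  Y = 146 + 3·89 + 149 + 5·(-348) = -1178
  L = 75 + 89 + 2·(-1178) = -2192
L: 564 − (-2192) = 2756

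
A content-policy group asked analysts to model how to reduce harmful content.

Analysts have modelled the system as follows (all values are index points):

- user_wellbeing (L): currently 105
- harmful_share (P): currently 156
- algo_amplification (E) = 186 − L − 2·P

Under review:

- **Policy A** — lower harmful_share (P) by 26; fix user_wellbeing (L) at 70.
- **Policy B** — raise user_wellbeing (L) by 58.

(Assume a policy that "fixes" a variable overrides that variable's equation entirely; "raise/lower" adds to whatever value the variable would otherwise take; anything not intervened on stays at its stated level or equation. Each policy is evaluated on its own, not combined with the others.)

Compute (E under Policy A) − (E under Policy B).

Policy A (P − 26, L := 70):
  L = 70
  P = 156 − 26 = 130
  E = 186 − 70 − 2·130 = -144
Policy B (L + 58):
  L = 105 + 58 = 163
  P = 156
  E = 186 − 163 − 2·156 = -289
E: -144 − (-289) = 145

145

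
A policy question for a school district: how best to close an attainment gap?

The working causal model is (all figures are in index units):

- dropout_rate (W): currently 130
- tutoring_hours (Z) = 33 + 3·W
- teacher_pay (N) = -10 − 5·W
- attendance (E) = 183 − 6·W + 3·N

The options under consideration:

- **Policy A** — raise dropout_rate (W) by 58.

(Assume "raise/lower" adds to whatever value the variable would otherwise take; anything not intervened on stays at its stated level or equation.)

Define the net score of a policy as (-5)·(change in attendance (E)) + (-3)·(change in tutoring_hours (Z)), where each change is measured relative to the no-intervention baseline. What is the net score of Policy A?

Baseline:
  W = 130
  Z = 33 + 3·130 = 423
  N = -10 − 5·130 = -660
  E = 183 − 6·130 + 3·(-660) = -2577
Policy A (W + 58):
  W = 130 + 58 = 188
  Z = 33 + 3·188 = 597
  N = -10 − 5·188 = -950
  E = 183 − 6·188 + 3·(-950) = -3795
ΔE = -3795 − (-2577) = -1218; ΔZ = 597 − 423 = 174
Score = (-5)·(-1218) + (-3)·174 = 5568

5568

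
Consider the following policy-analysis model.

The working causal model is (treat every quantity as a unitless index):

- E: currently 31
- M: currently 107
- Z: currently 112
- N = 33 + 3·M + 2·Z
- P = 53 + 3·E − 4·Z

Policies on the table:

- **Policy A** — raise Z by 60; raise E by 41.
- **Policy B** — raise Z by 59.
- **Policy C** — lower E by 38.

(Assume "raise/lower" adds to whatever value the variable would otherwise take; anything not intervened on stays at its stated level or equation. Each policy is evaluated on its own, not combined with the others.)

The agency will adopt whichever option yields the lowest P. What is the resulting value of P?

Policy A (Z + 60, E + 41):
  E = 31 + 41 = 72
  Z = 112 + 60 = 172
  P = 53 + 3·72 − 4·172 = -419
Policy B (Z + 59):
  E = 31
  Z = 112 + 59 = 171
  P = 53 + 3·31 − 4·171 = -538
Policy C (E − 38):
  E = 31 − 38 = -7
  Z = 112
  P = 53 + 3·(-7) − 4·112 = -416
Comparing — Policy A: P=-419, Policy B: P=-538, Policy C: P=-416. Lowest is -538 (Policy B).

-538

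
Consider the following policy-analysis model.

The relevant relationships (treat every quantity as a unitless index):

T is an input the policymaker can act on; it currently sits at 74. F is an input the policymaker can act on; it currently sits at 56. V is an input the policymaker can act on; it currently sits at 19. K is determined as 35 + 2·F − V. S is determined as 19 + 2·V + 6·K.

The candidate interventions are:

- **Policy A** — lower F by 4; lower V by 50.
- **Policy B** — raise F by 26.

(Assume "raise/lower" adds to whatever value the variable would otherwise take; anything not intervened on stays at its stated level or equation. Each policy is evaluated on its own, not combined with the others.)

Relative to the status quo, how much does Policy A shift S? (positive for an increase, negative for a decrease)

Baseline:
  F = 56
  V = 19
  K = 35 + 2·56 − 19 = 128
  S = 19 + 2·19 + 6·128 = 825
Policy A (F − 4, V − 50):
  F = 56 − 4 = 52
  V = 19 − 50 = -31
  K = 35 + 2·52 − (-31) = 170
  S = 19 + 2·(-31) + 6·170 = 977
Change in S: 977 − 825 = 152

152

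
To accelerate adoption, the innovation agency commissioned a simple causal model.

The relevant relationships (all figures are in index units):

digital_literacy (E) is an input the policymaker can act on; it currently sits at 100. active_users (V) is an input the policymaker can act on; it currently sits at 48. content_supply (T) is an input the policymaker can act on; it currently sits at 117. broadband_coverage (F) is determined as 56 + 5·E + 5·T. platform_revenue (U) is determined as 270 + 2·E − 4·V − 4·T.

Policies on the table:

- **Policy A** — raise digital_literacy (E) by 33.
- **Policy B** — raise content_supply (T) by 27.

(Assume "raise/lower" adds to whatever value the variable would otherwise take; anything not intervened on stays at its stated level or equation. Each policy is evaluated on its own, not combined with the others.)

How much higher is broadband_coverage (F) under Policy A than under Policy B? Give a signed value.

30

Policy A (E + 33):
  E = 100 + 33 = 133
  T = 117
  F = 56 + 5·133 + 5·117 = 1306
Policy B (T + 27):
  E = 100
  T = 117 + 27 = 144
  F = 56 + 5·100 + 5·144 = 1276
F: 1306 − 1276 = 30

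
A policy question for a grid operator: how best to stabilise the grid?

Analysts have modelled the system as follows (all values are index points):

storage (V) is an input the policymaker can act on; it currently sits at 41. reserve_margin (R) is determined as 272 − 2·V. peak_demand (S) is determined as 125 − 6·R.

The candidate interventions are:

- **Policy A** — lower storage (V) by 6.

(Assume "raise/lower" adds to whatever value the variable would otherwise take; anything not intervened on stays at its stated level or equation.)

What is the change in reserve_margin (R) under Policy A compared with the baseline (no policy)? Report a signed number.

Baseline:
  V = 41
  R = 272 − 2·41 = 190
Policy A (V − 6):
  V = 41 − 6 = 35
  R = 272 − 2·35 = 202
Change in R: 202 − 190 = 12

12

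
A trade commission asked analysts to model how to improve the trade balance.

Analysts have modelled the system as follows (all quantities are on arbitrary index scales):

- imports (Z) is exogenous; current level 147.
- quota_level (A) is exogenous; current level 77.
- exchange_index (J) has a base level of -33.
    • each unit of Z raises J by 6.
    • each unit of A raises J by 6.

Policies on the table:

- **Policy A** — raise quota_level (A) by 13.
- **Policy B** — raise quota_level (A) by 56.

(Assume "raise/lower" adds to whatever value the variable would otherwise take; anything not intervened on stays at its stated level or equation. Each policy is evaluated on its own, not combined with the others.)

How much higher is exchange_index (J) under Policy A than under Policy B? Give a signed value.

-258

Policy A (A + 13):
  Z = 147
  A = 77 + 13 = 90
  J = -33 + 6·147 + 6·90 = 1389
Policy B (A + 56):
  Z = 147
  A = 77 + 56 = 133
  J = -33 + 6·147 + 6·133 = 1647
J: 1389 − 1647 = -258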